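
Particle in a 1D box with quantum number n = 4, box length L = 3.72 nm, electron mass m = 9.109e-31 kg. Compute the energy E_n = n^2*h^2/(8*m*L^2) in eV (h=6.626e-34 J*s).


E = n^2 * h^2 / (8 * m * L^2)
= 4^2 * (6.626e-34)^2 / (8 * 9.109e-31 * (3.72e-9)^2)
= 16 * 4.3904e-67 / (8 * 9.109e-31 * 1.3838e-17)
= 6.9659e-20 J
= 0.4348 eV

0.4348


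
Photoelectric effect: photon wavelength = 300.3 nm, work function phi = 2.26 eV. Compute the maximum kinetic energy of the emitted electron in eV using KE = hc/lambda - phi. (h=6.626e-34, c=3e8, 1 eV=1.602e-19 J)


E_photon = hc / lambda
= (6.626e-34)(3e8) / (300.3e-9)
= 6.6194e-19 J
= 4.1319 eV
KE = E_photon - phi
= 4.1319 - 2.26
= 1.8719 eV

1.8719


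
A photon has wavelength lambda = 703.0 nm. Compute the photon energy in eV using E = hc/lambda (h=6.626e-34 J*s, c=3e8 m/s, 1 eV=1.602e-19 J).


E = hc / lambda
= (6.626e-34)(3e8) / (703.0e-9)
= 1.9878e-25 / 7.0300e-07
= 2.8276e-19 J
Converting to eV: 2.8276e-19 / 1.602e-19
= 1.765 eV

1.765


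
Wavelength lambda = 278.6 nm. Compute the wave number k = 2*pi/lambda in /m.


k = 2 * pi / lambda
= 6.2832 / (278.6e-9)
= 6.2832 / 2.7860e-07
= 2.2553e+07 /m

2.2553e+07


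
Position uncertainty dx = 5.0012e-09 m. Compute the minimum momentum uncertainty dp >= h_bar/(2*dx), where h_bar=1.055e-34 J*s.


dp = h_bar / (2 * dx)
= 1.055e-34 / (2 * 5.0012e-09)
= 1.055e-34 / 1.0002e-08
= 1.0547e-26 kg*m/s

1.0547e-26


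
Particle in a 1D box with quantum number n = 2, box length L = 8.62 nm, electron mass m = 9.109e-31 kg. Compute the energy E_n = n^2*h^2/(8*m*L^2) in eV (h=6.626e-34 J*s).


E = n^2 * h^2 / (8 * m * L^2)
= 2^2 * (6.626e-34)^2 / (8 * 9.109e-31 * (8.62e-9)^2)
= 4 * 4.3904e-67 / (8 * 9.109e-31 * 7.4304e-17)
= 3.2433e-21 J
= 0.0202 eV

0.0202


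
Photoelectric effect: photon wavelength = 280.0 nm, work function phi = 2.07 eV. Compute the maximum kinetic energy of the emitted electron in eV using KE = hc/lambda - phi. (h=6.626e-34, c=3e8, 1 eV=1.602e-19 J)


E_photon = hc / lambda
= (6.626e-34)(3e8) / (280.0e-9)
= 7.0993e-19 J
= 4.4315 eV
KE = E_photon - phi
= 4.4315 - 2.07
= 2.3615 eV

2.3615


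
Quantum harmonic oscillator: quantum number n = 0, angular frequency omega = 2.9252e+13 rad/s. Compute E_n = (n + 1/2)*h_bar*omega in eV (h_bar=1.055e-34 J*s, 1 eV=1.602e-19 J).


E = (n + 1/2) * h_bar * omega
= (0 + 0.5) * 1.055e-34 * 2.9252e+13
= 0.5 * 3.0861e-21
= 1.5430e-21 J
= 0.0096 eV

0.0096


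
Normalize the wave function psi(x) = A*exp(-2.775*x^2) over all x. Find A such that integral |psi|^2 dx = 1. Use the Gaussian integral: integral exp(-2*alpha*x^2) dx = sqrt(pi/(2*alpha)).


integral |psi|^2 dx = A^2 * sqrt(pi/(2*alpha)) = 1
A^2 = sqrt(2*alpha/pi)
= sqrt(2 * 2.775 / pi)
= 1.329143
A = sqrt(1.329143)
= 1.1529

1.1529


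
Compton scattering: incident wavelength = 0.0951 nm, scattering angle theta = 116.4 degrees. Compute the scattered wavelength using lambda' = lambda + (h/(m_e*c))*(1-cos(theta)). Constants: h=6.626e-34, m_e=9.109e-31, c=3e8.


Compton wavelength: h/(m_e*c) = 2.4247e-12 m
d_lambda = 2.4247e-12 * (1 - cos(116.4 deg))
= 2.4247e-12 * 1.444635
= 3.5028e-12 m = 0.003503 nm
lambda' = 0.0951 + 0.003503
= 0.098603 nm

0.098603


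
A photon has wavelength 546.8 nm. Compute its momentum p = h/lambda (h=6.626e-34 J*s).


p = h / lambda
= 6.626e-34 / (546.8e-9)
= 6.626e-34 / 5.4680e-07
= 1.2118e-27 kg*m/s

1.2118e-27


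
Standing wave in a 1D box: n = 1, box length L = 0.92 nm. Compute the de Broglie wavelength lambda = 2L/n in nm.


lambda = 2L / n
= 2 * 0.92 / 1
= 1.84 / 1
= 1.84 nm

1.84


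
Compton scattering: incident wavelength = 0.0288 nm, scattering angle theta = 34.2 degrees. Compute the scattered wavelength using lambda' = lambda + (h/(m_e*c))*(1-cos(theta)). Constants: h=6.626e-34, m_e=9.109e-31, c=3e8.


Compton wavelength: h/(m_e*c) = 2.4247e-12 m
d_lambda = 2.4247e-12 * (1 - cos(34.2 deg))
= 2.4247e-12 * 0.172919
= 4.1928e-13 m = 0.000419 nm
lambda' = 0.0288 + 0.000419
= 0.029219 nm

0.029219


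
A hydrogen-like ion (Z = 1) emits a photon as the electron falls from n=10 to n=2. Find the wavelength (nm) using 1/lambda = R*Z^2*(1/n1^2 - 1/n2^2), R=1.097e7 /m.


1/lambda = R * Z^2 * (1/n1^2 - 1/n2^2)
= 1.097e7 * 1^2 * (1/2^2 - 1/10^2)
= 1.097e7 * 1 * (0.25 - 0.01)
= 2.6328e+06 /m
lambda = 1 / 2.6328e+06
= 379.8238 nm

379.8238


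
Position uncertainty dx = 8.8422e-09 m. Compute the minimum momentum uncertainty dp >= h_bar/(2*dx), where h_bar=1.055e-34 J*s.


dp = h_bar / (2 * dx)
= 1.055e-34 / (2 * 8.8422e-09)
= 1.055e-34 / 1.7684e-08
= 5.9657e-27 kg*m/s

5.9657e-27


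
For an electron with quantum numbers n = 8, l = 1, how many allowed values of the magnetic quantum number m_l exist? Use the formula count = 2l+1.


m_l ranges from -l to +l in integer steps
So m_l goes from -1 to +1
Count = 2l + 1 = 2*1 + 1
= 3

3


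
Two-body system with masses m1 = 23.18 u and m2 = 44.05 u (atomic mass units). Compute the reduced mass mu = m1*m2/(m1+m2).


mu = m1 * m2 / (m1 + m2)
= 23.18 * 44.05 / (23.18 + 44.05)
= 1021.079 / 67.23
= 15.1878 u

15.1878


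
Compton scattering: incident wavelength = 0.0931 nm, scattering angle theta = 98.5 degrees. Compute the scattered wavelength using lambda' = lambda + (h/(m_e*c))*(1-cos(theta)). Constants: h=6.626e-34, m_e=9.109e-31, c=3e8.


Compton wavelength: h/(m_e*c) = 2.4247e-12 m
d_lambda = 2.4247e-12 * (1 - cos(98.5 deg))
= 2.4247e-12 * 1.147809
= 2.7831e-12 m = 0.002783 nm
lambda' = 0.0931 + 0.002783
= 0.095883 nm

0.095883


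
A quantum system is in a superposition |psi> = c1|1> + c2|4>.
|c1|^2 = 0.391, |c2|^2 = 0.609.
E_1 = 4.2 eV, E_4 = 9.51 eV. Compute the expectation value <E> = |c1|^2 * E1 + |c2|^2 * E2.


<E> = |c1|^2 * E1 + |c2|^2 * E2
= 0.391 * 4.2 + 0.609 * 9.51
= 1.6422 + 5.7916
= 7.4338 eV

7.4338


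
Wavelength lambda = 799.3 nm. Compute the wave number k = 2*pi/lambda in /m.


k = 2 * pi / lambda
= 6.2832 / (799.3e-9)
= 6.2832 / 7.9930e-07
= 7.8609e+06 /m

7.8609e+06


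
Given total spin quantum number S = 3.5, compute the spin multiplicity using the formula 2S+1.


Spin multiplicity = 2S + 1
= 2 * 3.5 + 1
= 7.0 + 1
= 8

8


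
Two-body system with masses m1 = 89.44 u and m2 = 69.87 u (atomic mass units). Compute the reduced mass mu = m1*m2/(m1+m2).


mu = m1 * m2 / (m1 + m2)
= 89.44 * 69.87 / (89.44 + 69.87)
= 6249.1728 / 159.31
= 39.2265 u

39.2265


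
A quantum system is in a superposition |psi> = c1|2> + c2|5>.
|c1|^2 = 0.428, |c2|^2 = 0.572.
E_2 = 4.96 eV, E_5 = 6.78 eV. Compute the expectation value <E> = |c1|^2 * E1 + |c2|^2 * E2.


<E> = |c1|^2 * E1 + |c2|^2 * E2
= 0.428 * 4.96 + 0.572 * 6.78
= 2.1229 + 3.8782
= 6.001 eV

6.001


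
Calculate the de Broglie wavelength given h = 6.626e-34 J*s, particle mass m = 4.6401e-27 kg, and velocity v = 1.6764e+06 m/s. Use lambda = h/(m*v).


lambda = h / (m * v)
= 6.626e-34 / (4.6401e-27 * 1.6764e+06)
= 6.626e-34 / 7.7787e-21
= 8.5182e-14 m

8.5182e-14


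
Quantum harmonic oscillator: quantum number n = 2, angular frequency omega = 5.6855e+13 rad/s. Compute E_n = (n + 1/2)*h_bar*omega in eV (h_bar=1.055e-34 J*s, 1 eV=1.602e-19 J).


E = (n + 1/2) * h_bar * omega
= (2 + 0.5) * 1.055e-34 * 5.6855e+13
= 2.5 * 5.9982e-21
= 1.4996e-20 J
= 0.0936 eV

0.0936


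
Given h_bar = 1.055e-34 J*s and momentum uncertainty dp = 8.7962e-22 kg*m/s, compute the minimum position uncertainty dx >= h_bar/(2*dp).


dx = h_bar / (2 * dp)
= 1.055e-34 / (2 * 8.7962e-22)
= 1.055e-34 / 1.7592e-21
= 5.9969e-14 m

5.9969e-14


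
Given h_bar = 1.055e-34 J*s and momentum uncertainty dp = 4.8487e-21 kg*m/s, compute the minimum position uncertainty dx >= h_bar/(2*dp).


dx = h_bar / (2 * dp)
= 1.055e-34 / (2 * 4.8487e-21)
= 1.055e-34 / 9.6974e-21
= 1.0879e-14 m

1.0879e-14


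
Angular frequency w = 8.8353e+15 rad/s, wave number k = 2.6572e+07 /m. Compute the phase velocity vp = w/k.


vp = w / k
= 8.8353e+15 / 2.6572e+07
= 3.3250e+08 m/s

3.3250e+08


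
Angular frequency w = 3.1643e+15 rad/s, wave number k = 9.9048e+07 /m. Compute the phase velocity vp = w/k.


vp = w / k
= 3.1643e+15 / 9.9048e+07
= 3.1947e+07 m/s

3.1947e+07


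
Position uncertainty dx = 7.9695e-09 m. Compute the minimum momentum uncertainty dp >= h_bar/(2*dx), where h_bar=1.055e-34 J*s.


dp = h_bar / (2 * dx)
= 1.055e-34 / (2 * 7.9695e-09)
= 1.055e-34 / 1.5939e-08
= 6.6190e-27 kg*m/s

6.6190e-27


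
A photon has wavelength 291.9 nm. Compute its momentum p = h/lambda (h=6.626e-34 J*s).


p = h / lambda
= 6.626e-34 / (291.9e-9)
= 6.626e-34 / 2.9190e-07
= 2.2700e-27 kg*m/s

2.2700e-27


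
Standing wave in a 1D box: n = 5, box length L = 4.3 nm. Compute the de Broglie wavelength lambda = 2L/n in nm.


lambda = 2L / n
= 2 * 4.3 / 5
= 8.6 / 5
= 1.72 nm

1.72


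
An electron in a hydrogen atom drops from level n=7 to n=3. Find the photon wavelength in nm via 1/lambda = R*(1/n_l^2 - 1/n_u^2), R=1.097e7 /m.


1/lambda = R * (1/n_l^2 - 1/n_u^2)
= 1.097e7 * (1/3^2 - 1/7^2)
= 1.097e7 * (0.111111 - 0.020408)
= 1.097e7 * 0.090703
= 9.9501e+05 /m
lambda = 1 / 9.9501e+05 = 1005.0137 nm

1005.0137


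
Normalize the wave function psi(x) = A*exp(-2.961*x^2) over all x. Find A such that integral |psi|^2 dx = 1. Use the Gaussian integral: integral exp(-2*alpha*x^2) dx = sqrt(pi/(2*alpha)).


integral |psi|^2 dx = A^2 * sqrt(pi/(2*alpha)) = 1
A^2 = sqrt(2*alpha/pi)
= sqrt(2 * 2.961 / pi)
= 1.372964
A = sqrt(1.372964)
= 1.1717

1.1717


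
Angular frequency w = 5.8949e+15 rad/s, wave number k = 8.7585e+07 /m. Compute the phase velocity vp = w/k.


vp = w / k
= 5.8949e+15 / 8.7585e+07
= 6.7305e+07 m/s

6.7305e+07


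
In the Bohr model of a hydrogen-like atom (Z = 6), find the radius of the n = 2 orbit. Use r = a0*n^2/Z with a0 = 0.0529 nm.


r = a0 * n^2 / Z
= 0.0529 * 2^2 / 6
= 0.0529 * 4 / 6
= 0.0353 nm

0.0353


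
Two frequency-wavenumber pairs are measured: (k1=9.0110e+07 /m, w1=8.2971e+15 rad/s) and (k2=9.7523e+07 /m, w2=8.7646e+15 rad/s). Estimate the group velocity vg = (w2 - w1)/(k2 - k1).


vg = (w2 - w1) / (k2 - k1)
= (8.7646e+15 - 8.2971e+15) / (9.7523e+07 - 9.0110e+07)
= 4.6750e+14 / 7.4130e+06
= 6.3065e+07 m/s

6.3065e+07


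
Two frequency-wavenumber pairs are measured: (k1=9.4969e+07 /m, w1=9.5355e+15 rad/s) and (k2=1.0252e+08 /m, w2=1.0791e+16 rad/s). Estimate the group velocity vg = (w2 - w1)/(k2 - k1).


vg = (w2 - w1) / (k2 - k1)
= (1.0791e+16 - 9.5355e+15) / (1.0252e+08 - 9.4969e+07)
= 1.2555e+15 / 7.5510e+06
= 1.6627e+08 m/s

1.6627e+08


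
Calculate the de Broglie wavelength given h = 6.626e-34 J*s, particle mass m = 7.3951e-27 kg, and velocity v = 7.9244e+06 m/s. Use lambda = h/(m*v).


lambda = h / (m * v)
= 6.626e-34 / (7.3951e-27 * 7.9244e+06)
= 6.626e-34 / 5.8602e-20
= 1.1307e-14 m

1.1307e-14


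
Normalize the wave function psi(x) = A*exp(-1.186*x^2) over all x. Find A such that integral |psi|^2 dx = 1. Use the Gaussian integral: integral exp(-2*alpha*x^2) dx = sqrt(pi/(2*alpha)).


integral |psi|^2 dx = A^2 * sqrt(pi/(2*alpha)) = 1
A^2 = sqrt(2*alpha/pi)
= sqrt(2 * 1.186 / pi)
= 0.868925
A = sqrt(0.868925)
= 0.9322

0.9322


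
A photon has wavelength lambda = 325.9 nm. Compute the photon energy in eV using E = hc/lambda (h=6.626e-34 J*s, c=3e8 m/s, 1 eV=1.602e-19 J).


E = hc / lambda
= (6.626e-34)(3e8) / (325.9e-9)
= 1.9878e-25 / 3.2590e-07
= 6.0994e-19 J
Converting to eV: 6.0994e-19 / 1.602e-19
= 3.8074 eV

3.8074


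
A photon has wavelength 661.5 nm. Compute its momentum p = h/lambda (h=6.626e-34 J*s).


p = h / lambda
= 6.626e-34 / (661.5e-9)
= 6.626e-34 / 6.6150e-07
= 1.0017e-27 kg*m/s

1.0017e-27


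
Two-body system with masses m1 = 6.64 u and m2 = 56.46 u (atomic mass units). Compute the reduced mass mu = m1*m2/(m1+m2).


mu = m1 * m2 / (m1 + m2)
= 6.64 * 56.46 / (6.64 + 56.46)
= 374.8944 / 63.1
= 5.9413 u

5.9413


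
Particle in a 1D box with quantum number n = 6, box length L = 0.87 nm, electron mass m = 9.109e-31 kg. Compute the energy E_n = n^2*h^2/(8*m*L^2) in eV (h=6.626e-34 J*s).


E = n^2 * h^2 / (8 * m * L^2)
= 6^2 * (6.626e-34)^2 / (8 * 9.109e-31 * (0.87e-9)^2)
= 36 * 4.3904e-67 / (8 * 9.109e-31 * 7.5690e-19)
= 2.8655e-18 J
= 17.8873 eV

17.8873


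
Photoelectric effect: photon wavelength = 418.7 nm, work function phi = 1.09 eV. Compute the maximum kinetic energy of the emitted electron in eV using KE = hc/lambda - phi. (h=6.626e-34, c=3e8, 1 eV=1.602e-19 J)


E_photon = hc / lambda
= (6.626e-34)(3e8) / (418.7e-9)
= 4.7476e-19 J
= 2.9635 eV
KE = E_photon - phi
= 2.9635 - 1.09
= 1.8735 eV

1.8735


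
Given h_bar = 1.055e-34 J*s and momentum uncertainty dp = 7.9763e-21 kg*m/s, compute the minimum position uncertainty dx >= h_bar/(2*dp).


dx = h_bar / (2 * dp)
= 1.055e-34 / (2 * 7.9763e-21)
= 1.055e-34 / 1.5953e-20
= 6.6133e-15 m

6.6133e-15


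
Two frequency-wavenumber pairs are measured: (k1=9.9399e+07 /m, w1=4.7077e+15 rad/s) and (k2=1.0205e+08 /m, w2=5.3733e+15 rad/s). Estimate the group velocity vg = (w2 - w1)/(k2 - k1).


vg = (w2 - w1) / (k2 - k1)
= (5.3733e+15 - 4.7077e+15) / (1.0205e+08 - 9.9399e+07)
= 6.6560e+14 / 2.6510e+06
= 2.5108e+08 m/s

2.5108e+08


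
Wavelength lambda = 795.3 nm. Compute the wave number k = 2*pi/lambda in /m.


k = 2 * pi / lambda
= 6.2832 / (795.3e-9)
= 6.2832 / 7.9530e-07
= 7.9004e+06 /m

7.9004e+06


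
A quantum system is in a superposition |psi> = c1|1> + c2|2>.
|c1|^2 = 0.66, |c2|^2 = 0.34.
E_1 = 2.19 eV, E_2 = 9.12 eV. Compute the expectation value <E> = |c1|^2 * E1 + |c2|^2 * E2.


<E> = |c1|^2 * E1 + |c2|^2 * E2
= 0.66 * 2.19 + 0.34 * 9.12
= 1.4454 + 3.1008
= 4.5462 eV

4.5462


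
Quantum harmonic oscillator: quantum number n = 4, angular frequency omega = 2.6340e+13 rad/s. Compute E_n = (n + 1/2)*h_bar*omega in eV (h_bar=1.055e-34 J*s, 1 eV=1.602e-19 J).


E = (n + 1/2) * h_bar * omega
= (4 + 0.5) * 1.055e-34 * 2.6340e+13
= 4.5 * 2.7789e-21
= 1.2505e-20 J
= 0.0781 eV

0.0781


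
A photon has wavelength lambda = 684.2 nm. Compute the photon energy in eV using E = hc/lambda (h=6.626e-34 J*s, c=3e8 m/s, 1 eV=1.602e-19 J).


E = hc / lambda
= (6.626e-34)(3e8) / (684.2e-9)
= 1.9878e-25 / 6.8420e-07
= 2.9053e-19 J
Converting to eV: 2.9053e-19 / 1.602e-19
= 1.8135 eV

1.8135


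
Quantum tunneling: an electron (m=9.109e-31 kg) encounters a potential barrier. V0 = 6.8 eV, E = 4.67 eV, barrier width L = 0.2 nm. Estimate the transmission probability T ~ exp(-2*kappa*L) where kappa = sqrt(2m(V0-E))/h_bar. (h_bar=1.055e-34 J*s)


V0 - E = 2.13 eV = 3.4123e-19 J
kappa = sqrt(2 * m * (V0-E)) / h_bar
= sqrt(2 * 9.109e-31 * 3.4123e-19) / 1.055e-34
= 7.4734e+09 /m
2*kappa*L = 2 * 7.4734e+09 * 0.2e-9
= 2.9894
T = exp(-2.9894) = 5.031938e-02

5.031938e-02


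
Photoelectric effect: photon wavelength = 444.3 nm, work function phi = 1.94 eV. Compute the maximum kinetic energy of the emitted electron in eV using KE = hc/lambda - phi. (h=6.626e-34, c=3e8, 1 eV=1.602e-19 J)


E_photon = hc / lambda
= (6.626e-34)(3e8) / (444.3e-9)
= 4.4740e-19 J
= 2.7928 eV
KE = E_photon - phi
= 2.7928 - 1.94
= 0.8528 eV

0.8528


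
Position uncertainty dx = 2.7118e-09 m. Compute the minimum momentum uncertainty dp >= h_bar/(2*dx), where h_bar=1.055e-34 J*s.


dp = h_bar / (2 * dx)
= 1.055e-34 / (2 * 2.7118e-09)
= 1.055e-34 / 5.4236e-09
= 1.9452e-26 kg*m/s

1.9452e-26


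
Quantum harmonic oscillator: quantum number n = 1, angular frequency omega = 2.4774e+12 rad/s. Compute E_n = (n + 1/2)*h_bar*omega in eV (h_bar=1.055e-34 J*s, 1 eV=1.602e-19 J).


E = (n + 1/2) * h_bar * omega
= (1 + 0.5) * 1.055e-34 * 2.4774e+12
= 1.5 * 2.6137e-22
= 3.9205e-22 J
= 0.0024 eV

0.0024


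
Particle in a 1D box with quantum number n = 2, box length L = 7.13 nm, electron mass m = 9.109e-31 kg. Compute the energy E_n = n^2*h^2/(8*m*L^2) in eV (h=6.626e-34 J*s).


E = n^2 * h^2 / (8 * m * L^2)
= 2^2 * (6.626e-34)^2 / (8 * 9.109e-31 * (7.13e-9)^2)
= 4 * 4.3904e-67 / (8 * 9.109e-31 * 5.0837e-17)
= 4.7405e-21 J
= 0.0296 eV

0.0296


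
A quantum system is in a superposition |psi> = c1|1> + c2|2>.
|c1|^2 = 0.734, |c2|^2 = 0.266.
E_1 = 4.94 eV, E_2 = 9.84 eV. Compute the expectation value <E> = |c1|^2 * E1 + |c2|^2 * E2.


<E> = |c1|^2 * E1 + |c2|^2 * E2
= 0.734 * 4.94 + 0.266 * 9.84
= 3.626 + 2.6174
= 6.2434 eV

6.2434


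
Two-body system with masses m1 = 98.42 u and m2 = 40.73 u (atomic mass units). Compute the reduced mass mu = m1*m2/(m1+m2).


mu = m1 * m2 / (m1 + m2)
= 98.42 * 40.73 / (98.42 + 40.73)
= 4008.6466 / 139.15
= 28.8081 u

28.8081


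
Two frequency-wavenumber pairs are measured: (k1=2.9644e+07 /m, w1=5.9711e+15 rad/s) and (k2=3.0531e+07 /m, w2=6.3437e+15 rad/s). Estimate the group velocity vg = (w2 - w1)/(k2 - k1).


vg = (w2 - w1) / (k2 - k1)
= (6.3437e+15 - 5.9711e+15) / (3.0531e+07 - 2.9644e+07)
= 3.7260e+14 / 8.8700e+05
= 4.2007e+08 m/s

4.2007e+08


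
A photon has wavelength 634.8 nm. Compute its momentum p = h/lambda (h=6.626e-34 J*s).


p = h / lambda
= 6.626e-34 / (634.8e-9)
= 6.626e-34 / 6.3480e-07
= 1.0438e-27 kg*m/s

1.0438e-27


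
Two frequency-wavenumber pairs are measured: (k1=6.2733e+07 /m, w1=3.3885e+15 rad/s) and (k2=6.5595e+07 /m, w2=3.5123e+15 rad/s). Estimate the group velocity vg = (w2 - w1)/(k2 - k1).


vg = (w2 - w1) / (k2 - k1)
= (3.5123e+15 - 3.3885e+15) / (6.5595e+07 - 6.2733e+07)
= 1.2380e+14 / 2.8620e+06
= 4.3256e+07 m/s

4.3256e+07


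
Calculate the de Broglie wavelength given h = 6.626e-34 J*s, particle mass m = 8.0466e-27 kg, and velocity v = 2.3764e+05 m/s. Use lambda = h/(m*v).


lambda = h / (m * v)
= 6.626e-34 / (8.0466e-27 * 2.3764e+05)
= 6.626e-34 / 1.9122e-21
= 3.4651e-13 m

3.4651e-13


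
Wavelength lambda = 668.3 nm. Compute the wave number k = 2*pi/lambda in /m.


k = 2 * pi / lambda
= 6.2832 / (668.3e-9)
= 6.2832 / 6.6830e-07
= 9.4017e+06 /m

9.4017e+06


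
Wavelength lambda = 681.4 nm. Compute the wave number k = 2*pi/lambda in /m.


k = 2 * pi / lambda
= 6.2832 / (681.4e-9)
= 6.2832 / 6.8140e-07
= 9.2210e+06 /m

9.2210e+06


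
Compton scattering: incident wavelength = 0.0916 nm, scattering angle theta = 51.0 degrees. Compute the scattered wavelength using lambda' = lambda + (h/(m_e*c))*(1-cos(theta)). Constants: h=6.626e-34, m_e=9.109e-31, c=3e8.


Compton wavelength: h/(m_e*c) = 2.4247e-12 m
d_lambda = 2.4247e-12 * (1 - cos(51.0 deg))
= 2.4247e-12 * 0.37068
= 8.9879e-13 m = 0.000899 nm
lambda' = 0.0916 + 0.000899
= 0.092499 nm

0.092499


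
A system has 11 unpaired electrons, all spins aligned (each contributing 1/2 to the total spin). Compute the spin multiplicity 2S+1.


Total spin S = N * (1/2) = 11 * 0.5 = 5.5
Spin multiplicity = 2S + 1
= 2 * 5.5 + 1
= 12

12


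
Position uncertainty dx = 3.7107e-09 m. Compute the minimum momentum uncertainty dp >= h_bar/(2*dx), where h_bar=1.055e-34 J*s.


dp = h_bar / (2 * dx)
= 1.055e-34 / (2 * 3.7107e-09)
= 1.055e-34 / 7.4214e-09
= 1.4216e-26 kg*m/s

1.4216e-26


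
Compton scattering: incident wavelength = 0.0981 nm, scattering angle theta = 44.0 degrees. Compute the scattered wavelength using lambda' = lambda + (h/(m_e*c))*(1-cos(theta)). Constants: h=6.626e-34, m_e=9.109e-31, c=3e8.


Compton wavelength: h/(m_e*c) = 2.4247e-12 m
d_lambda = 2.4247e-12 * (1 - cos(44.0 deg))
= 2.4247e-12 * 0.28066
= 6.8052e-13 m = 0.000681 nm
lambda' = 0.0981 + 0.000681
= 0.098781 nm

0.098781


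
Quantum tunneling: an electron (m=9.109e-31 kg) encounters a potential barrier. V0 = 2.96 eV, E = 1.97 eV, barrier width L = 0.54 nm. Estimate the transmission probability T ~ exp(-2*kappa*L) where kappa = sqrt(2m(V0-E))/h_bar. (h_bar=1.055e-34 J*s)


V0 - E = 0.99 eV = 1.5860e-19 J
kappa = sqrt(2 * m * (V0-E)) / h_bar
= sqrt(2 * 9.109e-31 * 1.5860e-19) / 1.055e-34
= 5.0950e+09 /m
2*kappa*L = 2 * 5.0950e+09 * 0.54e-9
= 5.5026
T = exp(-5.5026) = 4.076028e-03

4.076028e-03


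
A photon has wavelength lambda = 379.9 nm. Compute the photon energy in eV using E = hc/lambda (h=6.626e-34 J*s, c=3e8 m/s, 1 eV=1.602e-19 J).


E = hc / lambda
= (6.626e-34)(3e8) / (379.9e-9)
= 1.9878e-25 / 3.7990e-07
= 5.2324e-19 J
Converting to eV: 5.2324e-19 / 1.602e-19
= 3.2662 eV

3.2662


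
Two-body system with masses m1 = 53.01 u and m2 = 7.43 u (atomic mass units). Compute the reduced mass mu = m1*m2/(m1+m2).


mu = m1 * m2 / (m1 + m2)
= 53.01 * 7.43 / (53.01 + 7.43)
= 393.8643 / 60.44
= 6.5166 u

6.5166


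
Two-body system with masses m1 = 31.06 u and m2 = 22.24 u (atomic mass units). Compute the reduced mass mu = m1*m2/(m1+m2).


mu = m1 * m2 / (m1 + m2)
= 31.06 * 22.24 / (31.06 + 22.24)
= 690.7744 / 53.3
= 12.9601 u

12.9601


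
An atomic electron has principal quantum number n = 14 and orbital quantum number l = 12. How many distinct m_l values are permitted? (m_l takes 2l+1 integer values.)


m_l ranges from -l to +l in integer steps
So m_l goes from -12 to +12
Count = 2l + 1 = 2*12 + 1
= 25

25


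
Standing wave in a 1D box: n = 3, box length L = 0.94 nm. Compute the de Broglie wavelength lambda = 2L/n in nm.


lambda = 2L / n
= 2 * 0.94 / 3
= 1.88 / 3
= 0.6267 nm

0.6267


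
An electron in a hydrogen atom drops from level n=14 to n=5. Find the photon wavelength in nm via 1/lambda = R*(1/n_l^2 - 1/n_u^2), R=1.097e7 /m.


1/lambda = R * (1/n_l^2 - 1/n_u^2)
= 1.097e7 * (1/5^2 - 1/14^2)
= 1.097e7 * (0.04 - 0.005102)
= 1.097e7 * 0.034898
= 3.8283e+05 /m
lambda = 1 / 3.8283e+05 = 2612.1213 nm

2612.1213


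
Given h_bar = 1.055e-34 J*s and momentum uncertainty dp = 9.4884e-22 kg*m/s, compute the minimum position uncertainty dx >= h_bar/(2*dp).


dx = h_bar / (2 * dp)
= 1.055e-34 / (2 * 9.4884e-22)
= 1.055e-34 / 1.8977e-21
= 5.5594e-14 m

5.5594e-14


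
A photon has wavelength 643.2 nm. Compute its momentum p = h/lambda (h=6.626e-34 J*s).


p = h / lambda
= 6.626e-34 / (643.2e-9)
= 6.626e-34 / 6.4320e-07
= 1.0302e-27 kg*m/s

1.0302e-27


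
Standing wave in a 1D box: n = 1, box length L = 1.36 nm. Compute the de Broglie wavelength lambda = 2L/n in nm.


lambda = 2L / n
= 2 * 1.36 / 1
= 2.72 / 1
= 2.72 nm

2.72


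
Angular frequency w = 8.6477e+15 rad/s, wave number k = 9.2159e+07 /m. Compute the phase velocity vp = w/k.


vp = w / k
= 8.6477e+15 / 9.2159e+07
= 9.3835e+07 m/s

9.3835e+07


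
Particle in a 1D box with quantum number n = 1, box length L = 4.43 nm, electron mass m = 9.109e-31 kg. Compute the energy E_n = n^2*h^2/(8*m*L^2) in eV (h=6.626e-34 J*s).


E = n^2 * h^2 / (8 * m * L^2)
= 1^2 * (6.626e-34)^2 / (8 * 9.109e-31 * (4.43e-9)^2)
= 1 * 4.3904e-67 / (8 * 9.109e-31 * 1.9625e-17)
= 3.0700e-21 J
= 0.0192 eV

0.0192


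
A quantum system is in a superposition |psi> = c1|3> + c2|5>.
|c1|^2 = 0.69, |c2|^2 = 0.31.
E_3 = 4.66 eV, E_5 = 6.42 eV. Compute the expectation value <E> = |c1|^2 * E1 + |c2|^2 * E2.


<E> = |c1|^2 * E1 + |c2|^2 * E2
= 0.69 * 4.66 + 0.31 * 6.42
= 3.2154 + 1.9902
= 5.2056 eV

5.2056


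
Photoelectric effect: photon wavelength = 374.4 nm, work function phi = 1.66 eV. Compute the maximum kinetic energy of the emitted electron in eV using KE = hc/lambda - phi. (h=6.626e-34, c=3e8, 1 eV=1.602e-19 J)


E_photon = hc / lambda
= (6.626e-34)(3e8) / (374.4e-9)
= 5.3093e-19 J
= 3.3142 eV
KE = E_photon - phi
= 3.3142 - 1.66
= 1.6542 eV

1.6542


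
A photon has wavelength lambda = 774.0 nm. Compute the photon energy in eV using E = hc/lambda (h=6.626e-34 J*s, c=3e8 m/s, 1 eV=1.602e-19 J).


E = hc / lambda
= (6.626e-34)(3e8) / (774.0e-9)
= 1.9878e-25 / 7.7400e-07
= 2.5682e-19 J
Converting to eV: 2.5682e-19 / 1.602e-19
= 1.6031 eV

1.6031


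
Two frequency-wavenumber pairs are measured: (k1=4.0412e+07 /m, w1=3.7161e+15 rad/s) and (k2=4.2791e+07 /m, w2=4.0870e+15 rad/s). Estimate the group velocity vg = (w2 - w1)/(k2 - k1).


vg = (w2 - w1) / (k2 - k1)
= (4.0870e+15 - 3.7161e+15) / (4.2791e+07 - 4.0412e+07)
= 3.7090e+14 / 2.3790e+06
= 1.5591e+08 m/s

1.5591e+08


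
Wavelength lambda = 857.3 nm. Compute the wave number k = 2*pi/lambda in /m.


k = 2 * pi / lambda
= 6.2832 / (857.3e-9)
= 6.2832 / 8.5730e-07
= 7.3290e+06 /m

7.3290e+06


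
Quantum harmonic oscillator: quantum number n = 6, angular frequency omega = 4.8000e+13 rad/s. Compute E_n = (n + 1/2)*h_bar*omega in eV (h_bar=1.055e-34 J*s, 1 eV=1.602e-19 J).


E = (n + 1/2) * h_bar * omega
= (6 + 0.5) * 1.055e-34 * 4.8000e+13
= 6.5 * 5.0640e-21
= 3.2916e-20 J
= 0.2055 eV

0.2055


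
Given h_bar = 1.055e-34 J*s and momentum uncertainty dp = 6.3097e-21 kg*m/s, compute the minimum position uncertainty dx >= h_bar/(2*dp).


dx = h_bar / (2 * dp)
= 1.055e-34 / (2 * 6.3097e-21)
= 1.055e-34 / 1.2619e-20
= 8.3601e-15 m

8.3601e-15


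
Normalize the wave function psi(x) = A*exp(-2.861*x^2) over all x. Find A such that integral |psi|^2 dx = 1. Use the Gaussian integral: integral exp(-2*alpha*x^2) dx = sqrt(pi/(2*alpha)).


integral |psi|^2 dx = A^2 * sqrt(pi/(2*alpha)) = 1
A^2 = sqrt(2*alpha/pi)
= sqrt(2 * 2.861 / pi)
= 1.349581
A = sqrt(1.349581)
= 1.1617

1.1617


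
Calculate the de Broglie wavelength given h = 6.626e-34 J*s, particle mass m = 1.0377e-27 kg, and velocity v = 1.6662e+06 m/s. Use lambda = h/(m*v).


lambda = h / (m * v)
= 6.626e-34 / (1.0377e-27 * 1.6662e+06)
= 6.626e-34 / 1.7290e-21
= 3.8322e-13 m

3.8322e-13


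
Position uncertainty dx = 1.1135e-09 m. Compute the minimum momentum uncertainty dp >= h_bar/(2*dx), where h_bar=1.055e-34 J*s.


dp = h_bar / (2 * dx)
= 1.055e-34 / (2 * 1.1135e-09)
= 1.055e-34 / 2.2270e-09
= 4.7373e-26 kg*m/s

4.7373e-26


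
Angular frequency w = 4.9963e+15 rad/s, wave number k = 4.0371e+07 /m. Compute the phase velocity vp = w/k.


vp = w / k
= 4.9963e+15 / 4.0371e+07
= 1.2376e+08 m/s

1.2376e+08


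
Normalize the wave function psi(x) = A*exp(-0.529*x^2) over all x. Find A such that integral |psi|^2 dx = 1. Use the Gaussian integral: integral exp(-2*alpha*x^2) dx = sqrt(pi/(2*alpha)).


integral |psi|^2 dx = A^2 * sqrt(pi/(2*alpha)) = 1
A^2 = sqrt(2*alpha/pi)
= sqrt(2 * 0.529 / pi)
= 0.58032
A = sqrt(0.58032)
= 0.7618

0.7618


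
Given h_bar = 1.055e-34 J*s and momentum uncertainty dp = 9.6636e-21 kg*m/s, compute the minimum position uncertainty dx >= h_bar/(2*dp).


dx = h_bar / (2 * dp)
= 1.055e-34 / (2 * 9.6636e-21)
= 1.055e-34 / 1.9327e-20
= 5.4586e-15 m

5.4586e-15


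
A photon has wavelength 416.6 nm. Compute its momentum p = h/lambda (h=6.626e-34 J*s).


p = h / lambda
= 6.626e-34 / (416.6e-9)
= 6.626e-34 / 4.1660e-07
= 1.5905e-27 kg*m/s

1.5905e-27


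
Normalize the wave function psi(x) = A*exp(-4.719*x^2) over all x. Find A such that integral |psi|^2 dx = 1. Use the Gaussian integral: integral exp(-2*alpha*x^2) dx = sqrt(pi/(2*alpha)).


integral |psi|^2 dx = A^2 * sqrt(pi/(2*alpha)) = 1
A^2 = sqrt(2*alpha/pi)
= sqrt(2 * 4.719 / pi)
= 1.733265
A = sqrt(1.733265)
= 1.3165

1.3165


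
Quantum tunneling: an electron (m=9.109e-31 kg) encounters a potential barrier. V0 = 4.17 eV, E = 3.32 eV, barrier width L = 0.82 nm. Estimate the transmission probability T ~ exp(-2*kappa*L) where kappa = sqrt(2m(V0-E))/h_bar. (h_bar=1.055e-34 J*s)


V0 - E = 0.85 eV = 1.3617e-19 J
kappa = sqrt(2 * m * (V0-E)) / h_bar
= sqrt(2 * 9.109e-31 * 1.3617e-19) / 1.055e-34
= 4.7211e+09 /m
2*kappa*L = 2 * 4.7211e+09 * 0.82e-9
= 7.7425
T = exp(-7.7425) = 4.339756e-04

4.339756e-04


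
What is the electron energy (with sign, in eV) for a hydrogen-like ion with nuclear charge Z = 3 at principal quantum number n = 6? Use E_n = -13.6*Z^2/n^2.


E_n = -13.6 * Z^2 / n^2
= -13.6 * 3^2 / 6^2
= -13.6 * 9 / 36
= -3.4 eV

-3.4


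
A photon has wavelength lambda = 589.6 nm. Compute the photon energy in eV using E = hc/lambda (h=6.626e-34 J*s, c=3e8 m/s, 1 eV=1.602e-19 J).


E = hc / lambda
= (6.626e-34)(3e8) / (589.6e-9)
= 1.9878e-25 / 5.8960e-07
= 3.3714e-19 J
Converting to eV: 3.3714e-19 / 1.602e-19
= 2.1045 eV

2.1045


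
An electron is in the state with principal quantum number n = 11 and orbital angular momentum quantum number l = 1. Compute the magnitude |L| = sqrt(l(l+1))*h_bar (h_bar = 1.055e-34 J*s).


L = sqrt(l*(l+1)) * h_bar
= sqrt(1 * 2) * 1.055e-34
= sqrt(2) * 1.055e-34
= 1.4142 * 1.055e-34
= 1.4920e-34 J*s

1.4920e-34


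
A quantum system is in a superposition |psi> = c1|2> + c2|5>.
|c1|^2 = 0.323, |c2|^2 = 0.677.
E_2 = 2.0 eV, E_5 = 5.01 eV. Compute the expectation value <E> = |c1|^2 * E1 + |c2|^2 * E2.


<E> = |c1|^2 * E1 + |c2|^2 * E2
= 0.323 * 2.0 + 0.677 * 5.01
= 0.646 + 3.3918
= 4.0378 eV

4.0378


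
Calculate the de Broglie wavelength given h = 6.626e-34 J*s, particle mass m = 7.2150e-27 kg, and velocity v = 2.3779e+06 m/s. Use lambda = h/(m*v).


lambda = h / (m * v)
= 6.626e-34 / (7.2150e-27 * 2.3779e+06)
= 6.626e-34 / 1.7157e-20
= 3.8621e-14 m

3.8621e-14


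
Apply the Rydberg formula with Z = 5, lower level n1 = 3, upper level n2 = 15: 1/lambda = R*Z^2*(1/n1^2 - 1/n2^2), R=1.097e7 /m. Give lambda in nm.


1/lambda = R * Z^2 * (1/n1^2 - 1/n2^2)
= 1.097e7 * 5^2 * (1/3^2 - 1/15^2)
= 1.097e7 * 25 * (0.111111 - 0.004444)
= 2.9253e+07 /m
lambda = 1 / 2.9253e+07
= 34.1841 nm

34.1841


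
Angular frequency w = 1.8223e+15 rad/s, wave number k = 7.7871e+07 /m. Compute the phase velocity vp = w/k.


vp = w / k
= 1.8223e+15 / 7.7871e+07
= 2.3402e+07 m/s

2.3402e+07


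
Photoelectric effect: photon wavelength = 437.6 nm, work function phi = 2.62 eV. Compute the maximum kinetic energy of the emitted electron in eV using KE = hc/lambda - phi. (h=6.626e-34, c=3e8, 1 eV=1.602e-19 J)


E_photon = hc / lambda
= (6.626e-34)(3e8) / (437.6e-9)
= 4.5425e-19 J
= 2.8355 eV
KE = E_photon - phi
= 2.8355 - 2.62
= 0.2155 eV

0.2155


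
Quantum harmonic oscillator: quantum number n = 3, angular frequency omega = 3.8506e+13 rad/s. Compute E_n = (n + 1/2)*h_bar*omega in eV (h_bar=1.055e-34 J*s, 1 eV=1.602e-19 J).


E = (n + 1/2) * h_bar * omega
= (3 + 0.5) * 1.055e-34 * 3.8506e+13
= 3.5 * 4.0624e-21
= 1.4218e-20 J
= 0.0888 eV

0.0888


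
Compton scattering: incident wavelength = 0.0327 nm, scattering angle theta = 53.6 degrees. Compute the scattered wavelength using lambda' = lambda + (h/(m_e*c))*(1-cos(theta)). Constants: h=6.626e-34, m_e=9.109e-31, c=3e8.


Compton wavelength: h/(m_e*c) = 2.4247e-12 m
d_lambda = 2.4247e-12 * (1 - cos(53.6 deg))
= 2.4247e-12 * 0.406581
= 9.8584e-13 m = 0.000986 nm
lambda' = 0.0327 + 0.000986
= 0.033686 nm

0.033686


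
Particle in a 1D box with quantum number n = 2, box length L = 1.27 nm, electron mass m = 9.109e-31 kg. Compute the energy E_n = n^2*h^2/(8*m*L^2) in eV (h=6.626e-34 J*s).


E = n^2 * h^2 / (8 * m * L^2)
= 2^2 * (6.626e-34)^2 / (8 * 9.109e-31 * (1.27e-9)^2)
= 4 * 4.3904e-67 / (8 * 9.109e-31 * 1.6129e-18)
= 1.4942e-19 J
= 0.9327 eV

0.9327


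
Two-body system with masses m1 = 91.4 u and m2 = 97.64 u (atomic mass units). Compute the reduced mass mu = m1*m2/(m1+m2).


mu = m1 * m2 / (m1 + m2)
= 91.4 * 97.64 / (91.4 + 97.64)
= 8924.296 / 189.04
= 47.2085 u

47.2085


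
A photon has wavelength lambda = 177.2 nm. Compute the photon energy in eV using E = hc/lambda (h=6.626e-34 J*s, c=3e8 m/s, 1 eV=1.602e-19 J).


E = hc / lambda
= (6.626e-34)(3e8) / (177.2e-9)
= 1.9878e-25 / 1.7720e-07
= 1.1218e-18 J
Converting to eV: 1.1218e-18 / 1.602e-19
= 7.0024 eV

7.0024


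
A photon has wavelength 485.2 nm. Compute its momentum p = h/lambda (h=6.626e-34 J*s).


p = h / lambda
= 6.626e-34 / (485.2e-9)
= 6.626e-34 / 4.8520e-07
= 1.3656e-27 kg*m/s

1.3656e-27


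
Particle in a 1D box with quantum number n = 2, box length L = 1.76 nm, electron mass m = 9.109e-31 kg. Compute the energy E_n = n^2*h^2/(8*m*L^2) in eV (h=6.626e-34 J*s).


E = n^2 * h^2 / (8 * m * L^2)
= 2^2 * (6.626e-34)^2 / (8 * 9.109e-31 * (1.76e-9)^2)
= 4 * 4.3904e-67 / (8 * 9.109e-31 * 3.0976e-18)
= 7.7800e-20 J
= 0.4856 eV

0.4856


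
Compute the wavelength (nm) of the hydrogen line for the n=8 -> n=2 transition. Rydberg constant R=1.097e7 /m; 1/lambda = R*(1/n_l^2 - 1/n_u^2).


1/lambda = R * (1/n_l^2 - 1/n_u^2)
= 1.097e7 * (1/2^2 - 1/8^2)
= 1.097e7 * (0.25 - 0.015625)
= 1.097e7 * 0.234375
= 2.5711e+06 /m
lambda = 1 / 2.5711e+06 = 388.9395 nm

388.9395


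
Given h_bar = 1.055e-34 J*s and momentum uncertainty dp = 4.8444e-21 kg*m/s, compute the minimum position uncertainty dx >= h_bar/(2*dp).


dx = h_bar / (2 * dp)
= 1.055e-34 / (2 * 4.8444e-21)
= 1.055e-34 / 9.6888e-21
= 1.0889e-14 m

1.0889e-14


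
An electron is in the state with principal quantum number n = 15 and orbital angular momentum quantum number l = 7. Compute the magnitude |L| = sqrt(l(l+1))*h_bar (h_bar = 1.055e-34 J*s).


L = sqrt(l*(l+1)) * h_bar
= sqrt(7 * 8) * 1.055e-34
= sqrt(56) * 1.055e-34
= 7.4833 * 1.055e-34
= 7.8949e-34 J*s

7.8949e-34


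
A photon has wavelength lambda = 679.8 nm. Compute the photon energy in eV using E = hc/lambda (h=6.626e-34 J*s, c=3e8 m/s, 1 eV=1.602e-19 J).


E = hc / lambda
= (6.626e-34)(3e8) / (679.8e-9)
= 1.9878e-25 / 6.7980e-07
= 2.9241e-19 J
Converting to eV: 2.9241e-19 / 1.602e-19
= 1.8253 eV

1.8253


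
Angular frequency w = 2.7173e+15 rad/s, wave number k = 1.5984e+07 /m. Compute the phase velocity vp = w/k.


vp = w / k
= 2.7173e+15 / 1.5984e+07
= 1.7000e+08 m/s

1.7000e+08


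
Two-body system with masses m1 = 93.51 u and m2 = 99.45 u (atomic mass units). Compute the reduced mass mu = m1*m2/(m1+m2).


mu = m1 * m2 / (m1 + m2)
= 93.51 * 99.45 / (93.51 + 99.45)
= 9299.5695 / 192.96
= 48.1943 u

48.1943


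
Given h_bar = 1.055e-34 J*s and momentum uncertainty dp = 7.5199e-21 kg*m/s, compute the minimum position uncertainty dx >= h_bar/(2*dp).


dx = h_bar / (2 * dp)
= 1.055e-34 / (2 * 7.5199e-21)
= 1.055e-34 / 1.5040e-20
= 7.0147e-15 m

7.0147e-15


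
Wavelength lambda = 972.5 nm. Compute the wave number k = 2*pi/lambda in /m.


k = 2 * pi / lambda
= 6.2832 / (972.5e-9)
= 6.2832 / 9.7250e-07
= 6.4609e+06 /m

6.4609e+06


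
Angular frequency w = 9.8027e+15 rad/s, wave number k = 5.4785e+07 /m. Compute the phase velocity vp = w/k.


vp = w / k
= 9.8027e+15 / 5.4785e+07
= 1.7893e+08 m/s

1.7893e+08


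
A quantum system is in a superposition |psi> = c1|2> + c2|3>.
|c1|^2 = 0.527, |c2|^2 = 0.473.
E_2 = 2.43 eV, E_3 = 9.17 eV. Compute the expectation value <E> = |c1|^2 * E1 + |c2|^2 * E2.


<E> = |c1|^2 * E1 + |c2|^2 * E2
= 0.527 * 2.43 + 0.473 * 9.17
= 1.2806 + 4.3374
= 5.618 eV

5.618


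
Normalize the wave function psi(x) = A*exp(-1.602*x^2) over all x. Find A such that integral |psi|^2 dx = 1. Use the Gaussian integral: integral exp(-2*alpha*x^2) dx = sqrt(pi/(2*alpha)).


integral |psi|^2 dx = A^2 * sqrt(pi/(2*alpha)) = 1
A^2 = sqrt(2*alpha/pi)
= sqrt(2 * 1.602 / pi)
= 1.009884
A = sqrt(1.009884)
= 1.0049

1.0049


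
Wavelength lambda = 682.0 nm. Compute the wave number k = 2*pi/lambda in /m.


k = 2 * pi / lambda
= 6.2832 / (682.0e-9)
= 6.2832 / 6.8200e-07
= 9.2129e+06 /m

9.2129e+06


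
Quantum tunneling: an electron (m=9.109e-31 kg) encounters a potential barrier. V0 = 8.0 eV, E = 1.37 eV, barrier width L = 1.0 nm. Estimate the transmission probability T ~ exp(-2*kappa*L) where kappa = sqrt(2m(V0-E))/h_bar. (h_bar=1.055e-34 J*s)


V0 - E = 6.63 eV = 1.0621e-18 J
kappa = sqrt(2 * m * (V0-E)) / h_bar
= sqrt(2 * 9.109e-31 * 1.0621e-18) / 1.055e-34
= 1.3185e+10 /m
2*kappa*L = 2 * 1.3185e+10 * 1.0e-9
= 26.3704
T = exp(-26.3704) = 3.527786e-12

3.527786e-12


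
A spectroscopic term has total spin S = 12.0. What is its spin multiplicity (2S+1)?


Spin multiplicity = 2S + 1
= 2 * 12.0 + 1
= 24.0 + 1
= 25

25


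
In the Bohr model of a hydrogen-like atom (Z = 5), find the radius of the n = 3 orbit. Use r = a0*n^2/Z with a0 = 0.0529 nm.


r = a0 * n^2 / Z
= 0.0529 * 3^2 / 5
= 0.0529 * 9 / 5
= 0.0952 nm

0.0952


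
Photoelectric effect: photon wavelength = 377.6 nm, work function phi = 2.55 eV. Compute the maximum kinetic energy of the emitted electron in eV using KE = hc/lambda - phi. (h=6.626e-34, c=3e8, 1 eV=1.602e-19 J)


E_photon = hc / lambda
= (6.626e-34)(3e8) / (377.6e-9)
= 5.2643e-19 J
= 3.2861 eV
KE = E_photon - phi
= 3.2861 - 2.55
= 0.7361 eV

0.7361


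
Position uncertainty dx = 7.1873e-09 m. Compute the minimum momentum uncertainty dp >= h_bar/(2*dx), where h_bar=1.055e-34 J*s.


dp = h_bar / (2 * dx)
= 1.055e-34 / (2 * 7.1873e-09)
= 1.055e-34 / 1.4375e-08
= 7.3393e-27 kg*m/s

7.3393e-27


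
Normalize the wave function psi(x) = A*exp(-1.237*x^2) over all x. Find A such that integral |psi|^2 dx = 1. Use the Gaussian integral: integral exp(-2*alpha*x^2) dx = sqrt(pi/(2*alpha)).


integral |psi|^2 dx = A^2 * sqrt(pi/(2*alpha)) = 1
A^2 = sqrt(2*alpha/pi)
= sqrt(2 * 1.237 / pi)
= 0.887411
A = sqrt(0.887411)
= 0.942

0.942


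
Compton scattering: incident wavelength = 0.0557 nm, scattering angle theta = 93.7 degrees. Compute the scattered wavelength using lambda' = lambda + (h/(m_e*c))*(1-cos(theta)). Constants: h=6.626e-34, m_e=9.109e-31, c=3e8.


Compton wavelength: h/(m_e*c) = 2.4247e-12 m
d_lambda = 2.4247e-12 * (1 - cos(93.7 deg))
= 2.4247e-12 * 1.064532
= 2.5812e-12 m = 0.002581 nm
lambda' = 0.0557 + 0.002581
= 0.058281 nm

0.058281


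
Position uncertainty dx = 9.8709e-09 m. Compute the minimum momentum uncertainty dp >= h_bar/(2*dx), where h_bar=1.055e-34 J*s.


dp = h_bar / (2 * dx)
= 1.055e-34 / (2 * 9.8709e-09)
= 1.055e-34 / 1.9742e-08
= 5.3440e-27 kg*m/s

5.3440e-27


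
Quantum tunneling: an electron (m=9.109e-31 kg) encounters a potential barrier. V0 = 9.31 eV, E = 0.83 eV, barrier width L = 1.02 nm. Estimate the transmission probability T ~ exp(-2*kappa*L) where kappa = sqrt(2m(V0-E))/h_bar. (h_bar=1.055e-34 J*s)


V0 - E = 8.48 eV = 1.3585e-18 J
kappa = sqrt(2 * m * (V0-E)) / h_bar
= sqrt(2 * 9.109e-31 * 1.3585e-18) / 1.055e-34
= 1.4912e+10 /m
2*kappa*L = 2 * 1.4912e+10 * 1.02e-9
= 30.4199
T = exp(-30.4199) = 6.149245e-14

6.149245e-14


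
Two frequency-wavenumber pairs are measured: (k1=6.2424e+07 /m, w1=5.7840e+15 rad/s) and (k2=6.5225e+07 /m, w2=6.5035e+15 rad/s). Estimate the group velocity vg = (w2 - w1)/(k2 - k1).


vg = (w2 - w1) / (k2 - k1)
= (6.5035e+15 - 5.7840e+15) / (6.5225e+07 - 6.2424e+07)
= 7.1950e+14 / 2.8010e+06
= 2.5687e+08 m/s

2.5687e+08


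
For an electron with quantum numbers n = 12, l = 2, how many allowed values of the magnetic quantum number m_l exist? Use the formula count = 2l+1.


m_l ranges from -l to +l in integer steps
So m_l goes from -2 to +2
Count = 2l + 1 = 2*2 + 1
= 5

5


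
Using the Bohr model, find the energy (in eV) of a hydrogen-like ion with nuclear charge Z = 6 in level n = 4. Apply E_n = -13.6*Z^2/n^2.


E_n = -13.6 * Z^2 / n^2
= -13.6 * 6^2 / 4^2
= -13.6 * 36 / 16
= -30.6 eV

-30.6


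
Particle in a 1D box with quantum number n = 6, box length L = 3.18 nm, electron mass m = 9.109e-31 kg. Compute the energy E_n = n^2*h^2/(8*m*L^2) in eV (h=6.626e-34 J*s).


E = n^2 * h^2 / (8 * m * L^2)
= 6^2 * (6.626e-34)^2 / (8 * 9.109e-31 * (3.18e-9)^2)
= 36 * 4.3904e-67 / (8 * 9.109e-31 * 1.0112e-17)
= 2.1448e-19 J
= 1.3388 eV

1.3388


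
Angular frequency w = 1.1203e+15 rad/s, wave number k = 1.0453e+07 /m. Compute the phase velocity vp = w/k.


vp = w / k
= 1.1203e+15 / 1.0453e+07
= 1.0717e+08 m/s

1.0717e+08


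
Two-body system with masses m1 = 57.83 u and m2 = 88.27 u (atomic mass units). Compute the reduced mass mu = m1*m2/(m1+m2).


mu = m1 * m2 / (m1 + m2)
= 57.83 * 88.27 / (57.83 + 88.27)
= 5104.6541 / 146.1
= 34.9395 u

34.9395


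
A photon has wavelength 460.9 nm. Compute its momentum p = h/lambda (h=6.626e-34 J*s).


p = h / lambda
= 6.626e-34 / (460.9e-9)
= 6.626e-34 / 4.6090e-07
= 1.4376e-27 kg*m/s

1.4376e-27


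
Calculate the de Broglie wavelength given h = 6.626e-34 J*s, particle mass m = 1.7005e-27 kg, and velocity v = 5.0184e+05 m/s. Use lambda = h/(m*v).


lambda = h / (m * v)
= 6.626e-34 / (1.7005e-27 * 5.0184e+05)
= 6.626e-34 / 8.5338e-22
= 7.7644e-13 m

7.7644e-13
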